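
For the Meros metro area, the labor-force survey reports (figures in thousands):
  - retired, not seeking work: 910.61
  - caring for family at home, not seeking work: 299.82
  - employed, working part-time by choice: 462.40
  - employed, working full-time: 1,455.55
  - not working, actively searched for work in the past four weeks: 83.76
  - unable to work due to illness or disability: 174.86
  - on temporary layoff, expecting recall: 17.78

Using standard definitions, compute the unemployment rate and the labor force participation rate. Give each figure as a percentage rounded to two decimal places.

Employed = 462.40 + 1,455.55 = 1,917.95 thousand.
Unemployed = 83.76 + 17.78 = 101.54 thousand (jobless and actively searching, or on temporary layoff).
Labor force = 1,917.95 + 101.54 = 2,019.49 thousand.
Not in labor force = 910.61 + 299.82 + 174.86 = 1,385.29 thousand (those not working and not actively searching are outside the labor force).
Civilian working-age population = 2,019.49 + 1,385.29 = 3,404.78 thousand.
Unemployment rate = 101.54 / 2,019.49 = 5.03%.
Labor force participation rate = 2,019.49 / 3,404.78 = 59.31%.

Unemployment rate ≈ 5.03%; labor force participation rate ≈ 59.31%.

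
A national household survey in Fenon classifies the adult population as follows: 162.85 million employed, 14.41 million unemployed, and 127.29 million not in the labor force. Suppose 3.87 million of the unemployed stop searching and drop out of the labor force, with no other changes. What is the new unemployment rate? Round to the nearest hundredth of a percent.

Initially, labor force = 162.85 + 14.41 = 177.26 million, so u = 14.41/177.26 = 8.13%.
After the change, unemployed and labor force both fall by 3.87 → E = 162.85, U = 10.54, labor force = 173.39 million.
New unemployment rate = 10.54 / 173.39 = 6.08%.

New unemployment rate ≈ 6.08%.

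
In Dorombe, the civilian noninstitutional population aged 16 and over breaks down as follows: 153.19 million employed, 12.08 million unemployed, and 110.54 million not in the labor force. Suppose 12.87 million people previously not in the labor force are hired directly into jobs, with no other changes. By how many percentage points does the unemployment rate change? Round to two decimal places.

The unemployment rate changes by −0.53 percentage points.

Initially, labor force = 153.19 + 12.08 = 165.27 million, so u = 12.08/165.27 = 7.31%.
After the change, employed and labor force both rise by 12.87; unemployed unchanged → E = 166.06, U = 12.08, labor force = 178.14 million.
New unemployment rate = 12.08 / 178.14 = 6.78%.
Change = 6.78% − 7.31% = −0.53 percentage points.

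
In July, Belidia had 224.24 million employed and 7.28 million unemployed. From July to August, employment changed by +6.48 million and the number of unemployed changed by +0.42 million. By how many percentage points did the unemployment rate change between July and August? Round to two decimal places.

July: labor force = 224.24 + 7.28 = 231.52; u = 7.28/231.52 = 3.14%.
August: labor force = 230.72 + 7.70 = 238.42; u = 7.70/238.42 = 3.23%.
Change = 3.23% − 3.14% = +0.09 pp.

The unemployment rate changed by +0.09 percentage points.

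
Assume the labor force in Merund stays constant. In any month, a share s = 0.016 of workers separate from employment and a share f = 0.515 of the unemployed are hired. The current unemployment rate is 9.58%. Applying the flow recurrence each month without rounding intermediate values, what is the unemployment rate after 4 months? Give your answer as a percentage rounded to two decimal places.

Unemployment rate after four months ≈ 3.33%.

With a fixed labor force, u_{t+1} = u_t + s·(1−u_t) − f·u_t = u_t·(1−s−f) + s.
Here 1−s−f = 0.469 and s = 0.016.
u_1 = 0.095800 × 0.469 + 0.016 = 0.060930.
u_2 = 0.060930 × 0.469 + 0.016 = 0.044576.
u_3 = 0.044576 × 0.469 + 0.016 = 0.036906.
u_4 = 0.036906 × 0.469 + 0.016 = 0.033309.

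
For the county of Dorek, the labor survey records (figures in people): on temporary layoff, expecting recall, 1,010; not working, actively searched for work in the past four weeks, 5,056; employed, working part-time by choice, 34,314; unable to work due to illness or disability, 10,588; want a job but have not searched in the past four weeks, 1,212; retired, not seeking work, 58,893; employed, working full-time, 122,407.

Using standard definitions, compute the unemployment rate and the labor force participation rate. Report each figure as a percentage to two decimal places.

Employed = 34,314 + 122,407 = 156,721.
Unemployed = 1,010 + 5,056 = 6,066 (jobless and actively searching, or on temporary layoff).
Labor force = 156,721 + 6,066 = 162,787.
Not in labor force = 10,588 + 1,212 + 58,893 = 70,693 (those not working and not actively searching are outside the labor force — including those who want a job but have given up searching).
Civilian working-age population = 162,787 + 70,693 = 233,480.
Unemployment rate = 6,066 / 162,787 = 3.73%.
Labor force participation rate = 162,787 / 233,480 = 69.72%.

Unemployment rate ≈ 3.73%; labor force participation rate ≈ 69.72%.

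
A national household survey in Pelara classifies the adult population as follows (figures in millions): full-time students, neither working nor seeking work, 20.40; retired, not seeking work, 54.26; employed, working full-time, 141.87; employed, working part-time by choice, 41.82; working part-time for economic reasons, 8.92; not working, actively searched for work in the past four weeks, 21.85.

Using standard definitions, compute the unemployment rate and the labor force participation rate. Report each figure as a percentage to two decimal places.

Employed = 141.87 + 41.82 + 8.92 = 192.61 million (anyone who worked, including part-time for economic reasons, counts as employed).
Unemployed = 21.85 million.
Labor force = 192.61 + 21.85 = 214.46 million.
Not in labor force = 20.40 + 54.26 = 74.66 million (those not working and not actively searching are outside the labor force).
Civilian working-age population = 214.46 + 74.66 = 289.12 million.
Unemployment rate = 21.85 / 214.46 = 10.19%.
Labor force participation rate = 214.46 / 289.12 = 74.18%.

Unemployment rate ≈ 10.19%; labor force participation rate ≈ 74.18%.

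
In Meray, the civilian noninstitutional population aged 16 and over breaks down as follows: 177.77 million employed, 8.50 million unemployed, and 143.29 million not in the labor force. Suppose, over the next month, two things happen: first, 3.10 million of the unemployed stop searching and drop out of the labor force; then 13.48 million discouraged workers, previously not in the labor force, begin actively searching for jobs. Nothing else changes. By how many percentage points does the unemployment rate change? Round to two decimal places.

The unemployment rate changes by +5.04 percentage points.

Initially, labor force = 177.77 + 8.50 = 186.27 million, so u = 8.50/186.27 = 4.56%.
After the first change, unemployed and labor force both fall by 3.10 → E = 177.77, U = 5.40, labor force = 183.17 million.
After the second change, unemployed and labor force both rise by 13.48 → E = 177.77, U = 18.88, labor force = 196.65 million.
New unemployment rate = 18.88 / 196.65 = 9.60%.
Change = 9.60% − 4.56% = +5.04 percentage points.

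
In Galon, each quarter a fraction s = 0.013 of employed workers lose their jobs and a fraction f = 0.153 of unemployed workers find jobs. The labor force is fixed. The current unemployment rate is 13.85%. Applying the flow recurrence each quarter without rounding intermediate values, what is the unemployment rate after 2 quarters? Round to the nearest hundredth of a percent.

Unemployment rate after two quarters ≈ 12.02%.

With a fixed labor force, u_{t+1} = u_t + s·(1−u_t) − f·u_t = u_t·(1−s−f) + s.
Here 1−s−f = 0.834 and s = 0.013.
u_1 = 0.138500 × 0.834 + 0.013 = 0.128509.
u_2 = 0.128509 × 0.834 + 0.013 = 0.120177.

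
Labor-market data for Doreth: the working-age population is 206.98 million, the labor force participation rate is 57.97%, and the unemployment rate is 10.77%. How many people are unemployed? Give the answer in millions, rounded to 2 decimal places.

Labor force = 0.5797 × 206.98 = 119.99 million.
Unemployed = 0.1077 × 119.99 ≈ 12.92 million.

About 12.92 million are unemployed.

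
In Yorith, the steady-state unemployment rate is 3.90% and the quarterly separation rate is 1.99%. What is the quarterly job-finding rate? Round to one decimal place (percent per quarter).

Job-finding rate ≈ 49.0% per quarter.

From u* = s/(s+f): f = s·(1−u)/u.
f = 1.99 × (1 − 0.0390) / 0.0390 = 1.9124 / 0.0390 ≈ 49.0% per quarter.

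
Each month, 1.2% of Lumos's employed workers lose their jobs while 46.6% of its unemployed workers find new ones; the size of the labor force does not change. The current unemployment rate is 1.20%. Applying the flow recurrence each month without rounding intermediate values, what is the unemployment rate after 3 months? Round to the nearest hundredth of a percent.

Unemployment rate after three months ≈ 2.32%.

With a fixed labor force, u_{t+1} = u_t + s·(1−u_t) − f·u_t = u_t·(1−s−f) + s.
Here 1−s−f = 0.522 and s = 0.012.
u_1 = 0.012000 × 0.522 + 0.012 = 0.018264.
u_2 = 0.018264 × 0.522 + 0.012 = 0.021534.
u_3 = 0.021534 × 0.522 + 0.012 = 0.023241.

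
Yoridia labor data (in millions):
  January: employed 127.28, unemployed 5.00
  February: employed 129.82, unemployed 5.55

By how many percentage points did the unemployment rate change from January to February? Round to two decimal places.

The unemployment rate changed by +0.32 percentage points.

January: labor force = 127.28 + 5.00 = 132.28; u = 5.00/132.28 = 3.78%.
February: labor force = 129.82 + 5.55 = 135.37; u = 5.55/135.37 = 4.10%.
Change = 4.10% − 3.78% = +0.32 pp.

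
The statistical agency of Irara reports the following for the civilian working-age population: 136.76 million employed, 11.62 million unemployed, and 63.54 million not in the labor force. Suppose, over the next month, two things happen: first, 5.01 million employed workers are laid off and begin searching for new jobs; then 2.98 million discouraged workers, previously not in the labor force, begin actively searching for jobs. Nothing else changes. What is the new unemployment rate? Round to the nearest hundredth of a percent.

Initially, labor force = 136.76 + 11.62 = 148.38 million, so u = 11.62/148.38 = 7.83%.
After the first change, employed falls and unemployed rises by 5.01; labor force unchanged → E = 131.75, U = 16.63, labor force = 148.38 million.
After the second change, unemployed and labor force both rise by 2.98 → E = 131.75, U = 19.61, labor force = 151.36 million.
New unemployment rate = 19.61 / 151.36 = 12.96%.

New unemployment rate ≈ 12.96%.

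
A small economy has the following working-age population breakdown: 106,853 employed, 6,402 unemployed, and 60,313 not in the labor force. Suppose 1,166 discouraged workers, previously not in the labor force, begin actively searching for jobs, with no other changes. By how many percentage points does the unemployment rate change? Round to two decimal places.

The unemployment rate changes by +0.96 percentage points.

Initially, labor force = 106,853 + 6,402 = 113,255, so u = 6,402/113,255 = 5.65%.
After the change, unemployed and labor force both rise by 1,166 → E = 106,853, U = 7,568, labor force = 114,421.
New unemployment rate = 7,568 / 114,421 = 6.61%.
Change = 6.61% − 5.65% = +0.96 percentage points.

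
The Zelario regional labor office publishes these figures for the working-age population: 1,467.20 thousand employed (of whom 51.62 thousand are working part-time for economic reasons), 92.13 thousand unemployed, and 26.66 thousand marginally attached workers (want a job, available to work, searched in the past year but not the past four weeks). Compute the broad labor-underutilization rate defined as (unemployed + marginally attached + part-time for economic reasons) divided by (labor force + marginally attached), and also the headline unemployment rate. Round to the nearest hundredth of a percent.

Labor force = 1,467.20 + 92.13 = 1,559.33 thousand.
Numerator = 92.13 + 26.66 + 51.62 = 170.41 thousand.
Denominator = 1,559.33 + 26.66 = 1,585.99 thousand.
Broad rate = 170.41 / 1,585.99 = 10.74%.
Headline unemployment rate = 92.13 / 1,559.33 = 5.91%.

Broad underutilization rate ≈ 10.74%; headline unemployment rate ≈ 5.91%.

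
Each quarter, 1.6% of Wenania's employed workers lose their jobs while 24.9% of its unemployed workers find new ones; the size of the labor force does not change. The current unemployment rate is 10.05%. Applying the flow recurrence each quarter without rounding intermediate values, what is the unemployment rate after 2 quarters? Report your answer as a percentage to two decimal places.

With a fixed labor force, u_{t+1} = u_t + s·(1−u_t) − f·u_t = u_t·(1−s−f) + s.
Here 1−s−f = 0.735 and s = 0.016.
u_1 = 0.100500 × 0.735 + 0.016 = 0.089868.
u_2 = 0.089868 × 0.735 + 0.016 = 0.082053.

Unemployment rate after two quarters ≈ 8.21%.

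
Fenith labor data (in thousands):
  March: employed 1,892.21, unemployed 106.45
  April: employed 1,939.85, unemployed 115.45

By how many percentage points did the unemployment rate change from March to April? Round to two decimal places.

March: labor force = 1,892.21 + 106.45 = 1,998.66; u = 106.45/1,998.66 = 5.33%.
April: labor force = 1,939.85 + 115.45 = 2,055.30; u = 115.45/2,055.30 = 5.62%.
Change = 5.62% − 5.33% = +0.29 pp.

The unemployment rate changed by +0.29 percentage points.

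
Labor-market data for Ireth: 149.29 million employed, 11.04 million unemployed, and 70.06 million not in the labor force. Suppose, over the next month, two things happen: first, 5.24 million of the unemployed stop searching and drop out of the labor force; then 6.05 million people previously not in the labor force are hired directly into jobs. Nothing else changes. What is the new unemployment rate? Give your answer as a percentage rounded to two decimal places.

Initially, labor force = 149.29 + 11.04 = 160.33 million, so u = 11.04/160.33 = 6.89%.
After the first change, unemployed and labor force both fall by 5.24 → E = 149.29, U = 5.80, labor force = 155.09 million.
After the second change, employed and labor force both rise by 6.05; unemployed unchanged → E = 155.34, U = 5.80, labor force = 161.14 million.
New unemployment rate = 5.80 / 161.14 = 3.60%.

New unemployment rate ≈ 3.60%.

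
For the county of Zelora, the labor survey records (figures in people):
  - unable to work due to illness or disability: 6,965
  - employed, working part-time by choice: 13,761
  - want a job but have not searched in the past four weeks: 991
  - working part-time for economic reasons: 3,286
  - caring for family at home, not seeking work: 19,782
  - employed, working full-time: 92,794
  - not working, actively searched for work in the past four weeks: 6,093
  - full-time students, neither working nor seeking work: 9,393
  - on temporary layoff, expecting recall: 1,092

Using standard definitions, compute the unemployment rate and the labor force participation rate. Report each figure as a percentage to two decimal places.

Employed = 13,761 + 3,286 + 92,794 = 109,841 (anyone who worked, including part-time for economic reasons, counts as employed).
Unemployed = 6,093 + 1,092 = 7,185 (jobless and actively searching, or on temporary layoff).
Labor force = 109,841 + 7,185 = 117,026.
Not in labor force = 6,965 + 991 + 19,782 + 9,393 = 37,131 (those not working and not actively searching are outside the labor force — including those who want a job but have given up searching).
Civilian working-age population = 117,026 + 37,131 = 154,157.
Unemployment rate = 7,185 / 117,026 = 6.14%.
Labor force participation rate = 117,026 / 154,157 = 75.91%.

Unemployment rate ≈ 6.14%; labor force participation rate ≈ 75.91%.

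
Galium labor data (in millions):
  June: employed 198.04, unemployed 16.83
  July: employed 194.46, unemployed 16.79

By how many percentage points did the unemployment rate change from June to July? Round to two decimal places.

The unemployment rate changed by +0.12 percentage points.

June: labor force = 198.04 + 16.83 = 214.87; u = 16.83/214.87 = 7.83%.
July: labor force = 194.46 + 16.79 = 211.25; u = 16.79/211.25 = 7.95%.
Change = 7.95% − 7.83% = +0.12 pp.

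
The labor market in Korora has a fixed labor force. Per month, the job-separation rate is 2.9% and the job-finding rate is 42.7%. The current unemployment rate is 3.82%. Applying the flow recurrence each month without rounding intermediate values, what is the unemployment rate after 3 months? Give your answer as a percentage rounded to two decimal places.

With a fixed labor force, u_{t+1} = u_t + s·(1−u_t) − f·u_t = u_t·(1−s−f) + s.
Here 1−s−f = 0.544 and s = 0.029.
u_1 = 0.038200 × 0.544 + 0.029 = 0.049781.
u_2 = 0.049781 × 0.544 + 0.029 = 0.056081.
u_3 = 0.056081 × 0.544 + 0.029 = 0.059508.

Unemployment rate after three months ≈ 5.95%.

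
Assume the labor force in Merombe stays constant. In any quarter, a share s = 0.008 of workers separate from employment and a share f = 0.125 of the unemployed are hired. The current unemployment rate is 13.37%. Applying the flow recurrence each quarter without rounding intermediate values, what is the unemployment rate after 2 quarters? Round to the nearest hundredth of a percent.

Unemployment rate after two quarters ≈ 11.54%.

With a fixed labor force, u_{t+1} = u_t + s·(1−u_t) − f·u_t = u_t·(1−s−f) + s.
Here 1−s−f = 0.867 and s = 0.008.
u_1 = 0.133700 × 0.867 + 0.008 = 0.123918.
u_2 = 0.123918 × 0.867 + 0.008 = 0.115437.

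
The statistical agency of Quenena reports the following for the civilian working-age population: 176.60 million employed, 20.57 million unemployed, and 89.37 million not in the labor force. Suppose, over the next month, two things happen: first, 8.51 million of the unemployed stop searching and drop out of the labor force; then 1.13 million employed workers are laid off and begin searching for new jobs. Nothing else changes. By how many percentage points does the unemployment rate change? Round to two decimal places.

The unemployment rate changes by −3.44 percentage points.

Initially, labor force = 176.60 + 20.57 = 197.17 million, so u = 20.57/197.17 = 10.43%.
After the first change, unemployed and labor force both fall by 8.51 → E = 176.60, U = 12.06, labor force = 188.66 million.
After the second change, employed falls and unemployed rises by 1.13; labor force unchanged → E = 175.47, U = 13.19, labor force = 188.66 million.
New unemployment rate = 13.19 / 188.66 = 6.99%.
Change = 6.99% − 10.43% = −3.44 percentage points.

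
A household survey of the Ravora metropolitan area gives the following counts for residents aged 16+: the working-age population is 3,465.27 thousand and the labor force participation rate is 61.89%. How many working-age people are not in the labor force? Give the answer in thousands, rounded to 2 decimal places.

About 1,320.61 thousand are not in the labor force.

Share not in the labor force = 1 − 0.6189 = 0.3811.
Not in labor force = 0.3811 × 3,465.27 ≈ 1,320.61 thousand.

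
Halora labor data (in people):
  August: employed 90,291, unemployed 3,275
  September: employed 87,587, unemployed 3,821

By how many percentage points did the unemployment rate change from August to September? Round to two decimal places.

The unemployment rate changed by +0.68 percentage points.

August: labor force = 90,291 + 3,275 = 93,566; u = 3,275/93,566 = 3.50%.
September: labor force = 87,587 + 3,821 = 91,408; u = 3,821/91,408 = 4.18%.
Change = 4.18% − 3.50% = +0.68 pp.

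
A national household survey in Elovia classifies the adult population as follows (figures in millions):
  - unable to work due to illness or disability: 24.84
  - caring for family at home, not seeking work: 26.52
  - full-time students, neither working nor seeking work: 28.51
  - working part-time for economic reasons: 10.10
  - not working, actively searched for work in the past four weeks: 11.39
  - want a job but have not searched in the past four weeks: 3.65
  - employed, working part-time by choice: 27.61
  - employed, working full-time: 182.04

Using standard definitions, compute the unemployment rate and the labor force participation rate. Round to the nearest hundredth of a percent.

Unemployment rate ≈ 4.93%; labor force participation rate ≈ 73.46%.

Employed = 10.10 + 27.61 + 182.04 = 219.75 million (anyone who worked, including part-time for economic reasons, counts as employed).
Unemployed = 11.39 million.
Labor force = 219.75 + 11.39 = 231.14 million.
Not in labor force = 24.84 + 26.52 + 28.51 + 3.65 = 83.52 million (those not working and not actively searching are outside the labor force — including those who want a job but have given up searching).
Civilian working-age population = 231.14 + 83.52 = 314.66 million.
Unemployment rate = 11.39 / 231.14 = 4.93%.
Labor force participation rate = 231.14 / 314.66 = 73.46%.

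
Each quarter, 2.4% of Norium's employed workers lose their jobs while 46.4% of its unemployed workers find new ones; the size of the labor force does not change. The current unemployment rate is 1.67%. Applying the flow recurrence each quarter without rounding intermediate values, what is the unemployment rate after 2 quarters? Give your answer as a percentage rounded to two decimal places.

With a fixed labor force, u_{t+1} = u_t + s·(1−u_t) − f·u_t = u_t·(1−s−f) + s.
Here 1−s−f = 0.512 and s = 0.024.
u_1 = 0.016700 × 0.512 + 0.024 = 0.032550.
u_2 = 0.032550 × 0.512 + 0.024 = 0.040666.

Unemployment rate after two quarters ≈ 4.07%.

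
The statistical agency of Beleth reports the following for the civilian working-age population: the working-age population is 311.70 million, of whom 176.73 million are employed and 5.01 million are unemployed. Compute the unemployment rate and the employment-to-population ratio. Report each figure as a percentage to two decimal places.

Labor force = employed + unemployed = 176.73 + 5.01 = 181.74 million.
Unemployment rate = 5.01 / 181.74 = 2.76%.
Employment-population ratio = 176.73 / 311.70 = 56.70%.

Unemployment rate ≈ 2.76%; employment-population ratio ≈ 56.70%.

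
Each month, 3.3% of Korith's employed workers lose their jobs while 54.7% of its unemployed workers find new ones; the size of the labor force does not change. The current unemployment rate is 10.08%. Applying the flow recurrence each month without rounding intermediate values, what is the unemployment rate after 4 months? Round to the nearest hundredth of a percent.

With a fixed labor force, u_{t+1} = u_t + s·(1−u_t) − f·u_t = u_t·(1−s−f) + s.
Here 1−s−f = 0.420 and s = 0.033.
u_1 = 0.100800 × 0.420 + 0.033 = 0.075336.
u_2 = 0.075336 × 0.420 + 0.033 = 0.064641.
u_3 = 0.064641 × 0.420 + 0.033 = 0.060149.
u_4 = 0.060149 × 0.420 + 0.033 = 0.058263.

Unemployment rate after four months ≈ 5.83%.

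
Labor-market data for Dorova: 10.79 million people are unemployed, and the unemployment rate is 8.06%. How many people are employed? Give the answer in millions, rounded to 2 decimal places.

About 123.08 million are employed.

Labor force = U / u = 10.79 / 0.0806 ≈ 133.87 million.
Employed = labor force − unemployed = 133.87 − 10.79 = 123.08 million.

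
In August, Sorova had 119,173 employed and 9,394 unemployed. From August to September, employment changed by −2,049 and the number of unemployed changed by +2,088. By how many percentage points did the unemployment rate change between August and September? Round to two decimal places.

The unemployment rate changed by +1.62 percentage points.

August: labor force = 119,173 + 9,394 = 128,567; u = 9,394/128,567 = 7.31%.
September: labor force = 117,124 + 11,482 = 128,606; u = 11,482/128,606 = 8.93%.
Change = 8.93% − 7.31% = +1.62 pp.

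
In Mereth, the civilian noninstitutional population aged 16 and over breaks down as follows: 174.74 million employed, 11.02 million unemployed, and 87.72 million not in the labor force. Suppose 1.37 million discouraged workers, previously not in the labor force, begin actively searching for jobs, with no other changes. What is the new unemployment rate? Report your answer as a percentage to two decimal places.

Initially, labor force = 174.74 + 11.02 = 185.76 million, so u = 11.02/185.76 = 5.93%.
After the change, unemployed and labor force both rise by 1.37 → E = 174.74, U = 12.39, labor force = 187.13 million.
New unemployment rate = 12.39 / 187.13 = 6.62%.

New unemployment rate ≈ 6.62%.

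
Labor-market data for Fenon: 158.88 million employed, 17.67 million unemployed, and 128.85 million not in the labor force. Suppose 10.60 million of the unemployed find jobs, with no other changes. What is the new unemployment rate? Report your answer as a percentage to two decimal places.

New unemployment rate ≈ 4.00%.

Initially, labor force = 158.88 + 17.67 = 176.55 million, so u = 17.67/176.55 = 10.01%.
After the change, unemployed falls and employed rises by 10.60; labor force unchanged → E = 169.48, U = 7.07, labor force = 176.55 million.
New unemployment rate = 7.07 / 176.55 = 4.00%.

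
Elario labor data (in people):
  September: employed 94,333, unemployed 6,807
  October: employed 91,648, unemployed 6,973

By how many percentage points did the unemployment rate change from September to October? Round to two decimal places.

The unemployment rate changed by +0.34 percentage points.

September: labor force = 94,333 + 6,807 = 101,140; u = 6,807/101,140 = 6.73%.
October: labor force = 91,648 + 6,973 = 98,621; u = 6,973/98,621 = 7.07%.
Change = 7.07% − 6.73% = +0.34 pp.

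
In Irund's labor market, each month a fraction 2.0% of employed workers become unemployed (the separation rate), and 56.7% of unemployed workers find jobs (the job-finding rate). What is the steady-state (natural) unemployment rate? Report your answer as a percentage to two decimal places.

At steady state the flows balance: s·E = f·U, so U/(E+U) = s/(s+f).
u* = 2.0 / (2.0 + 56.7) = 2.0 / 58.70 = 3.41%.

Steady-state unemployment rate ≈ 3.41%.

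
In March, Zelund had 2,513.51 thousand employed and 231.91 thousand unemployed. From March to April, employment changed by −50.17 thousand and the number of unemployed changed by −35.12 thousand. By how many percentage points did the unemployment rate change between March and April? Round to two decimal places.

March: labor force = 2,513.51 + 231.91 = 2,745.42; u = 231.91/2,745.42 = 8.45%.
April: labor force = 2,463.34 + 196.79 = 2,660.13; u = 196.79/2,660.13 = 7.40%.
Change = 7.40% − 8.45% = −1.05 pp.

The unemployment rate changed by −1.05 percentage points.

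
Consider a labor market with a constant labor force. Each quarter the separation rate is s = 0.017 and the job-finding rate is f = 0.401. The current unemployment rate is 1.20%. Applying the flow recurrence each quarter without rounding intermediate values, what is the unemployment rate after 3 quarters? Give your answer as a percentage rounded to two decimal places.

With a fixed labor force, u_{t+1} = u_t + s·(1−u_t) − f·u_t = u_t·(1−s−f) + s.
Here 1−s−f = 0.582 and s = 0.017.
u_1 = 0.012000 × 0.582 + 0.017 = 0.023984.
u_2 = 0.023984 × 0.582 + 0.017 = 0.030959.
u_3 = 0.030959 × 0.582 + 0.017 = 0.035018.

Unemployment rate after three quarters ≈ 3.50%.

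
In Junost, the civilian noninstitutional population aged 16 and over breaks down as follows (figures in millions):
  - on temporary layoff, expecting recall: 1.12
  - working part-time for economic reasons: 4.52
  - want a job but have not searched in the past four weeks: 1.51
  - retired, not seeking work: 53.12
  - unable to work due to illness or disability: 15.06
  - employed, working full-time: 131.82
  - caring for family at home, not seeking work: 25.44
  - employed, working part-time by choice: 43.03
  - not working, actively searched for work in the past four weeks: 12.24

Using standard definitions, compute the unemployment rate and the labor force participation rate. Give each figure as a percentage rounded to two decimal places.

Employed = 4.52 + 131.82 + 43.03 = 179.37 million (anyone who worked, including part-time for economic reasons, counts as employed).
Unemployed = 1.12 + 12.24 = 13.36 million (jobless and actively searching, or on temporary layoff).
Labor force = 179.37 + 13.36 = 192.73 million.
Not in labor force = 1.51 + 53.12 + 15.06 + 25.44 = 95.13 million (those not working and not actively searching are outside the labor force — including those who want a job but have given up searching).
Civilian working-age population = 192.73 + 95.13 = 287.86 million.
Unemployment rate = 13.36 / 192.73 = 6.93%.
Labor force participation rate = 192.73 / 287.86 = 66.95%.

Unemployment rate ≈ 6.93%; labor force participation rate ≈ 66.95%.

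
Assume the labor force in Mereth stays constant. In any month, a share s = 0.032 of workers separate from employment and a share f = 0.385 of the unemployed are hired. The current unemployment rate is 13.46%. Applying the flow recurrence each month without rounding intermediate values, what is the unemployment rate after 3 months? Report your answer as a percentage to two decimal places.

Unemployment rate after three months ≈ 8.82%.

With a fixed labor force, u_{t+1} = u_t + s·(1−u_t) − f·u_t = u_t·(1−s−f) + s.
Here 1−s−f = 0.583 and s = 0.032.
u_1 = 0.134600 × 0.583 + 0.032 = 0.110472.
u_2 = 0.110472 × 0.583 + 0.032 = 0.096405.
u_3 = 0.096405 × 0.583 + 0.032 = 0.088204.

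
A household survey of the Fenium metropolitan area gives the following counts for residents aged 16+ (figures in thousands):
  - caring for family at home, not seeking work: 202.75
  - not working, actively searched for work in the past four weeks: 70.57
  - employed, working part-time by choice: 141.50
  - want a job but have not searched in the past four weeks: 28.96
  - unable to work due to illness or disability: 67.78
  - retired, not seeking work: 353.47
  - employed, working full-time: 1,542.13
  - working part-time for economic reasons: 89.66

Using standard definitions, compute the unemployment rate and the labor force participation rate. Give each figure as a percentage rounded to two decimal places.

Unemployment rate ≈ 3.83%; labor force participation rate ≈ 73.85%.

Employed = 141.50 + 1,542.13 + 89.66 = 1,773.29 thousand (anyone who worked, including part-time for economic reasons, counts as employed).
Unemployed = 70.57 thousand.
Labor force = 1,773.29 + 70.57 = 1,843.86 thousand.
Not in labor force = 202.75 + 28.96 + 67.78 + 353.47 = 652.96 thousand (those not working and not actively searching are outside the labor force — including those who want a job but have given up searching).
Civilian working-age population = 1,843.86 + 652.96 = 2,496.82 thousand.
Unemployment rate = 70.57 / 1,843.86 = 3.83%.
Labor force participation rate = 1,843.86 / 2,496.82 = 73.85%.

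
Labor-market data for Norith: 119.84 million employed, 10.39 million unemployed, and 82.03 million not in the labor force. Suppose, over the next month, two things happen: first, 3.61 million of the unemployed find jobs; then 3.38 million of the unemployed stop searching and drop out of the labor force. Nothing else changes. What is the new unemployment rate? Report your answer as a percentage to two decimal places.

New unemployment rate ≈ 2.68%.

Initially, labor force = 119.84 + 10.39 = 130.23 million, so u = 10.39/130.23 = 7.98%.
After the first change, unemployed falls and employed rises by 3.61; labor force unchanged → E = 123.45, U = 6.78, labor force = 130.23 million.
After the second change, unemployed and labor force both fall by 3.38 → E = 123.45, U = 3.40, labor force = 126.85 million.
New unemployment rate = 3.40 / 126.85 = 2.68%.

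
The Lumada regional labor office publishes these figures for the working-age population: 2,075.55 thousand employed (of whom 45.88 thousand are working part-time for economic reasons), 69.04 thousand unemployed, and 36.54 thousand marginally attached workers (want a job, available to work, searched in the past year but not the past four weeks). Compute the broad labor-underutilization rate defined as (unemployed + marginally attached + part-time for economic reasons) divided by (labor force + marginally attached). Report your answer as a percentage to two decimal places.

Broad underutilization rate ≈ 6.94%.

Labor force = 2,075.55 + 69.04 = 2,144.59 thousand.
Numerator = 69.04 + 36.54 + 45.88 = 151.46 thousand.
Denominator = 2,144.59 + 36.54 = 2,181.13 thousand.
Broad rate = 151.46 / 2,181.13 = 6.94%.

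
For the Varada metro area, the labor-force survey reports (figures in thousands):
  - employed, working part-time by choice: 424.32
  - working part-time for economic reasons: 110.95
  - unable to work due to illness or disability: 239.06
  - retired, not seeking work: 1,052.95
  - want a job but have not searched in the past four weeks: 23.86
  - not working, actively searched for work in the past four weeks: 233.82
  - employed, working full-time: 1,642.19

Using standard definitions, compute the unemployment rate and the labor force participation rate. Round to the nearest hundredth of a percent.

Unemployment rate ≈ 9.70%; labor force participation rate ≈ 64.70%.

Employed = 424.32 + 110.95 + 1,642.19 = 2,177.46 thousand (anyone who worked, including part-time for economic reasons, counts as employed).
Unemployed = 233.82 thousand.
Labor force = 2,177.46 + 233.82 = 2,411.28 thousand.
Not in labor force = 239.06 + 1,052.95 + 23.86 = 1,315.87 thousand (those not working and not actively searching are outside the labor force — including those who want a job but have given up searching).
Civilian working-age population = 2,411.28 + 1,315.87 = 3,727.15 thousand.
Unemployment rate = 233.82 / 2,411.28 = 9.70%.
Labor force participation rate = 2,411.28 / 3,727.15 = 64.70%.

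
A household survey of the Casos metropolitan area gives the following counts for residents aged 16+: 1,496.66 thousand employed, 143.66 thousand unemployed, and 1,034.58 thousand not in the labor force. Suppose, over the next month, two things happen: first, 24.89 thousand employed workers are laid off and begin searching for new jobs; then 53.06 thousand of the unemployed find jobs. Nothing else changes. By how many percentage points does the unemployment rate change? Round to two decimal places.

Initially, labor force = 1,496.66 + 143.66 = 1,640.32 thousand, so u = 143.66/1,640.32 = 8.76%.
After the first change, employed falls and unemployed rises by 24.89; labor force unchanged → E = 1,471.77, U = 168.55, labor force = 1,640.32 thousand.
After the second change, unemployed falls and employed rises by 53.06; labor force unchanged → E = 1,524.83, U = 115.49, labor force = 1,640.32 thousand.
New unemployment rate = 115.49 / 1,640.32 = 7.04%.
Change = 7.04% − 8.76% = −1.72 percentage points.

The unemployment rate changes by −1.72 percentage points.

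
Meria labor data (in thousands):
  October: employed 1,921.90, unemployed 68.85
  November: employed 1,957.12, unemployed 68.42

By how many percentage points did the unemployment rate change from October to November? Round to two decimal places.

The unemployment rate changed by −0.08 percentage points.

October: labor force = 1,921.90 + 68.85 = 1,990.75; u = 68.85/1,990.75 = 3.46%.
November: labor force = 1,957.12 + 68.42 = 2,025.54; u = 68.42/2,025.54 = 3.38%.
Change = 3.38% − 3.46% = −0.08 pp.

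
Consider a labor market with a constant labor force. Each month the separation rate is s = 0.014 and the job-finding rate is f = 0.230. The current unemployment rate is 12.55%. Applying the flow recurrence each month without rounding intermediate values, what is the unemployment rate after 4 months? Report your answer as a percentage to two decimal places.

Unemployment rate after four months ≈ 7.96%.

With a fixed labor force, u_{t+1} = u_t + s·(1−u_t) − f·u_t = u_t·(1−s−f) + s.
Here 1−s−f = 0.756 and s = 0.014.
u_1 = 0.125500 × 0.756 + 0.014 = 0.108878.
u_2 = 0.108878 × 0.756 + 0.014 = 0.096312.
u_3 = 0.096312 × 0.756 + 0.014 = 0.086812.
u_4 = 0.086812 × 0.756 + 0.014 = 0.079630.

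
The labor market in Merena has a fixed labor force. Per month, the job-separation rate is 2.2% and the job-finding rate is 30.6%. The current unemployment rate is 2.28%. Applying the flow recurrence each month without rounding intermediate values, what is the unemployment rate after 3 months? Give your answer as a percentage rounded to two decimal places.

Unemployment rate after three months ≈ 5.36%.

With a fixed labor force, u_{t+1} = u_t + s·(1−u_t) − f·u_t = u_t·(1−s−f) + s.
Here 1−s−f = 0.672 and s = 0.022.
u_1 = 0.022800 × 0.672 + 0.022 = 0.037322.
u_2 = 0.037322 × 0.672 + 0.022 = 0.047080.
u_3 = 0.047080 × 0.672 + 0.022 = 0.053638.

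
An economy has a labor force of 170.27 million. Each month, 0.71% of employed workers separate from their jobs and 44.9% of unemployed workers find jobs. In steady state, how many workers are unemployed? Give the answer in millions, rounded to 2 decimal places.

About 2.65 million are unemployed in steady state.

Steady-state unemployment rate u* = s/(s+f) = 0.71/(0.71+44.9) = 0.015567.
Unemployed = u* × labor force = 0.015567 × 170.27 ≈ 2.65 million.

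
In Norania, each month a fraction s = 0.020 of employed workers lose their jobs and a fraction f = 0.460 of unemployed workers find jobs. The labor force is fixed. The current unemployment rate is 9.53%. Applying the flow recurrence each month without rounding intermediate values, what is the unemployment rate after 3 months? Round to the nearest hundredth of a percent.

Unemployment rate after three months ≈ 4.92%.

With a fixed labor force, u_{t+1} = u_t + s·(1−u_t) − f·u_t = u_t·(1−s−f) + s.
Here 1−s−f = 0.520 and s = 0.020.
u_1 = 0.095300 × 0.520 + 0.020 = 0.069556.
u_2 = 0.069556 × 0.520 + 0.020 = 0.056169.
u_3 = 0.056169 × 0.520 + 0.020 = 0.049208.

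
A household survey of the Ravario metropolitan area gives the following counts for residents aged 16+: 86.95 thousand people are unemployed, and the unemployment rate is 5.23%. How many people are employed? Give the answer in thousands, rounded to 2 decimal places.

About 1,575.57 thousand are employed.

Labor force = U / u = 86.95 / 0.0523 ≈ 1,662.52 thousand.
Employed = labor force − unemployed = 1,662.52 − 86.95 = 1,575.57 thousand.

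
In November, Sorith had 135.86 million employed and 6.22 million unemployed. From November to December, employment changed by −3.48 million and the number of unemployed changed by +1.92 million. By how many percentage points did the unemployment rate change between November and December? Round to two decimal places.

The unemployment rate changed by +1.41 percentage points.

November: labor force = 135.86 + 6.22 = 142.08; u = 6.22/142.08 = 4.38%.
December: labor force = 132.38 + 8.14 = 140.52; u = 8.14/140.52 = 5.79%.
Change = 5.79% − 4.38% = +1.41 pp.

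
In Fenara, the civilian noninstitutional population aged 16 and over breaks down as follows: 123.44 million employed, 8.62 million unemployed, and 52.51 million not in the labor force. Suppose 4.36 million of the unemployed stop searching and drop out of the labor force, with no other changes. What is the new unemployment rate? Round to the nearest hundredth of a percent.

Initially, labor force = 123.44 + 8.62 = 132.06 million, so u = 8.62/132.06 = 6.53%.
After the change, unemployed and labor force both fall by 4.36 → E = 123.44, U = 4.26, labor force = 127.70 million.
New unemployment rate = 4.26 / 127.70 = 3.34%.

New unemployment rate ≈ 3.34%.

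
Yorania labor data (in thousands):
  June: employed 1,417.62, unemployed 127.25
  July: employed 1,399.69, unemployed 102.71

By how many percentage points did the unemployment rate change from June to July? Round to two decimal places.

The unemployment rate changed by −1.40 percentage points.

June: labor force = 1,417.62 + 127.25 = 1,544.87; u = 127.25/1,544.87 = 8.24%.
July: labor force = 1,399.69 + 102.71 = 1,502.40; u = 102.71/1,502.40 = 6.84%.
Change = 6.84% − 8.24% = −1.40 pp.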